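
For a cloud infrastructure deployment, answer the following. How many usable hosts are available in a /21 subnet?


Given: subnet mask /21
Host bits = 32 - 21 = 11
Total addresses = 2^11 = 2048
Usable hosts = 2048 - 2 (network + broadcast) = 2046

2046


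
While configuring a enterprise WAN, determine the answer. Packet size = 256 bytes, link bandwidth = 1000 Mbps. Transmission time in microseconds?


Given: packet = 256 bytes, bandwidth = 1000 Mbps
Packet in bits = 256 * 8 = 2048 bits
Bandwidth = 1000 * 10^6 = 1000000000 bps
Time = 2048 / 1000000000 seconds
Time in us = 2048 * 10^6 / 1000000000 = 2.048

2.048


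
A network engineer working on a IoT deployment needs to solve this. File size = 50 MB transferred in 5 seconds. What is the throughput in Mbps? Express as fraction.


Given: file = 50 MB, time = 5 s
File in Mb = 50 * 8 = 400 Mb
Throughput = 400 / 5 Mbps
Throughput = 80 Mbps

80


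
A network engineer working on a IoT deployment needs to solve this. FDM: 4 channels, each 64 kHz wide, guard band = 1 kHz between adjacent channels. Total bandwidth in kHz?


Given: 4 channels, 64 kHz each, guard = 1 kHz
Channel bandwidth = 4 * 64 = 256 kHz
Guard bands = 3 gaps * 1 kHz = 3 kHz
Total = 256 + 3 = 259 kHz

259


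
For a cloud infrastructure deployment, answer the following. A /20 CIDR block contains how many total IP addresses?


Given: CIDR prefix /20
Host bits = 32 - 20 = 12
Total addresses = 2^12 = 4096

4096


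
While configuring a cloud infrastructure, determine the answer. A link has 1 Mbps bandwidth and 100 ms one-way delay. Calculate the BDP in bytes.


Given: bandwidth = 1 Mbps, delay = 100 ms
BDP in bits = 1 * 10^6 * 100 / 1000
BDP in bits = 100000
BDP in bytes = 100000 / 8 = 12500

12500


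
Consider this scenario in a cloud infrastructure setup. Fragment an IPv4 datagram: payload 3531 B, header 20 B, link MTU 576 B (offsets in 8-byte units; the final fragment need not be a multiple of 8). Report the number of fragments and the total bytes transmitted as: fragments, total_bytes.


Max data per non-final fragment = floor((MTU - header)/8)*8 = floor((576 - 20)/8)*8 = floor(556/8)*8 = 552 B
Final fragment needs no 8-byte alignment: it can carry up to MTU - header = 556 B
Non-final fragments needed = ceil((payload - 556) / 552) = ceil(2975/552) = ceil(5.3895) = 6
Number of fragments = 6 + 1 = 7
Fragment sizes (data): 6 * 552 B + 219 B (last, 219 <= 556 OK)
Total bytes sent = payload + n_frags * header = 3531 + 7*20 = 3531 + 140 = 3671 B

7, 3671


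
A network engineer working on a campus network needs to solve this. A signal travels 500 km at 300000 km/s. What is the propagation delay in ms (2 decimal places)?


Given: distance = 500 km, speed = 300000 km/s
Delay = distance / speed = 500 / 300000 seconds
Delay in ms = 500 * 1000 / 300000
Delay = 1.6667 ms
Rounded to 2 dp = 1.67 ms

1.67


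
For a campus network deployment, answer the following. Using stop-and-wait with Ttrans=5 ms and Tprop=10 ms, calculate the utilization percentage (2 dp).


Given: Ttrans = 5 ms, Tprop = 10 ms
RTT = 2 * Tprop = 2 * 10 = 20 ms
U = Ttrans / (Ttrans + RTT)
U = 5 / (5 + 20)
U = 5 / 25 = 0.2
U% = 20.00%

20.00


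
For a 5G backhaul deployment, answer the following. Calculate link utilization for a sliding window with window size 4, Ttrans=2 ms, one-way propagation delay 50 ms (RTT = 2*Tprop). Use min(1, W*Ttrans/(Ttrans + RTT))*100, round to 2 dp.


Given: W = 4, Ttrans = 2 ms, RTT = 100 ms (= 2 * Tprop, Tprop = 50 ms)
Cycle time = Ttrans + RTT = 2 + 100 = 102 ms (first packet sent until its ACK returns)
W * Ttrans = 4 * 2 = 8 ms of sending per cycle
W * Ttrans / (Ttrans + RTT) = 8 / 102 = 0.078431
U = min(1, 0.078431) = 0.078431
U% = 7.84%

7.84


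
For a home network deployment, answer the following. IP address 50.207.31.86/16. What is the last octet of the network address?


Given: IP = 50.207.31.86, prefix = /16
Subnet mask = 255.255.0.0
Last octet of IP: 86
Last octet of mask: 0
Network last octet = 86 AND 0 = 0

0


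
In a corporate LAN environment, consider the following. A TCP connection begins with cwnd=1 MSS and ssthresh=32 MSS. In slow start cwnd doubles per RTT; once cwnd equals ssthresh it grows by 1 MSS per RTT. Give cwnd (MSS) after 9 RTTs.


RTT 0: cwnd = 1 MSS (initial)
RTT 1: cwnd = 2 MSS (slow start, doubled)
RTT 2: cwnd = 4 MSS (slow start, doubled)
RTT 3: cwnd = 8 MSS (slow start, doubled)
RTT 4: cwnd = 16 MSS (slow start, doubled)
RTT 5: cwnd = 32 MSS (slow start, doubled)
RTT 6: cwnd = 33 MSS (congestion avoidance, +1)
RTT 7: cwnd = 34 MSS (congestion avoidance, +1)
RTT 8: cwnd = 35 MSS (congestion avoidance, +1)
RTT 9: cwnd = 36 MSS (congestion avoidance, +1)

36


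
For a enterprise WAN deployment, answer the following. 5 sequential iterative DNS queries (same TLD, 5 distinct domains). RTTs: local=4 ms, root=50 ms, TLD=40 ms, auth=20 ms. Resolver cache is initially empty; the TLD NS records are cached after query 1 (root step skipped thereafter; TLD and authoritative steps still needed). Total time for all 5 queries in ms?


Lookup 1 (cold cache): local + root + TLD + auth = 4 + 50 + 40 + 20 = 114 ms
Lookups 2..5 (TLD NS cached -> skip root; new domain -> still ask TLD and auth): local + TLD + auth = 4 + 40 + 20 = 64 ms each
Remaining 4 lookups: 4 * 64 = 256 ms
Total = 114 + 256 = 370 ms

370


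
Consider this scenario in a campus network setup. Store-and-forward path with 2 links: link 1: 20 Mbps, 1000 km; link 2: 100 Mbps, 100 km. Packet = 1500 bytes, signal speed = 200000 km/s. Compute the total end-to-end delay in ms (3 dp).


Packet = 1500 bytes = 12000 bits. Store-and-forward: sum (t_trans + t_prop) per link.
Link 1: t_trans = 12000/(20*10^6) s = 0.6000 ms; t_prop = 1000/200000 s = 5.0000 ms; subtotal = 5.6000 ms
Link 2: t_trans = 12000/(100*10^6) s = 0.1200 ms; t_prop = 100/200000 s = 0.5000 ms; subtotal = 0.6200 ms
End-to-end = 5.6000 + 0.6200 = 6.2200 ms -> 6.220 ms (3 dp)

6.220


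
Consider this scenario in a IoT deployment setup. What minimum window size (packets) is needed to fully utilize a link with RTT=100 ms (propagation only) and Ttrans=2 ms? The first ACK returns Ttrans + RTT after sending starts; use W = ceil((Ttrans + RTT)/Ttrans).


Given: Ttrans = 2 ms, RTT = 100 ms (= 2 * Tprop, Tprop = 50 ms)
Time until first ACK returns = Ttrans + RTT = 2 + 100 = 102 ms
Need W * Ttrans >= Ttrans + RTT  ->  W >= (Ttrans + RTT) / Ttrans
(Ttrans + RTT) / Ttrans = 102 / 2 = 51
W_min = ceil(51) = 51

51


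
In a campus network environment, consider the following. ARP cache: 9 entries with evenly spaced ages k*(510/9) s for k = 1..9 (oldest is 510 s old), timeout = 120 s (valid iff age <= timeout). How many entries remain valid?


Ages are k * 510/9 s for k = 1..9 (spacing = 56.6667 s).
Entry k is valid iff k * 510/9 <= 120 iff k <= 9 * 120 / 510 = 2.1176
n_valid = floor(2.1176) = 2
(n_stale = 9 - 2 = 7)

2


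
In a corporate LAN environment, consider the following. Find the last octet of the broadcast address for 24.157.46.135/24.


Given: IP = 24.157.46.135, prefix = /24
Host bits = 32 - 24 = 8
Network last octet = 135 AND mask = 0
Host part size = 2^8 - 1 = 255
Broadcast last octet = 0 OR 255 = 255

255


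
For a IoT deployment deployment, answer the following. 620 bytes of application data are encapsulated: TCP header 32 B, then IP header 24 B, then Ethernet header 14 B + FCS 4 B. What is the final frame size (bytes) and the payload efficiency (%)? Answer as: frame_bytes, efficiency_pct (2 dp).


TCP segment = 620 + 32 = 652 B
IP packet = 652 + 24 = 676 B
Ethernet frame = 676 + 14 + 4 = 694 B
Efficiency = app / frame = 620 / 694 = 0.893372 = 89.3372% -> 89.34% (2 dp)

694, 89.34


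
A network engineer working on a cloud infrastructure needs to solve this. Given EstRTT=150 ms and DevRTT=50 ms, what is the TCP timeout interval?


Given: EstRTT = 150 ms, DevRTT = 50 ms
Timeout = EstRTT + 4 * DevRTT
4 * DevRTT = 4 * 50 = 200
Timeout = 150 + 200 = 350 ms

350


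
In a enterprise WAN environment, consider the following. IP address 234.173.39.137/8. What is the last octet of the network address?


Given: IP = 234.173.39.137, prefix = /8
Subnet mask = 255.0.0.0
Last octet of IP: 137
Last octet of mask: 0
Network last octet = 137 AND 0 = 0

0


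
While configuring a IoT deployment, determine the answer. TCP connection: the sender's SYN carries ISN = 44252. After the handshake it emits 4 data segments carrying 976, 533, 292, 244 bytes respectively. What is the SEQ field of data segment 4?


The SYN occupies sequence number ISN = 44252, so the first data byte is ISN + 1 = 44253.
SEQ of data segment i = (ISN + 1) + sum of payload sizes of segments 1..i-1.
Segment 1: SEQ = 44253, payload = 976 bytes
Segment 2: SEQ = 45229, payload = 533 bytes
Segment 3: SEQ = 45762, payload = 292 bytes
Segment 4: SEQ = 46054, payload = 244 bytes
SEQ of segment 4 = 44253 + 976 + 533 + 292 = 46054

46054


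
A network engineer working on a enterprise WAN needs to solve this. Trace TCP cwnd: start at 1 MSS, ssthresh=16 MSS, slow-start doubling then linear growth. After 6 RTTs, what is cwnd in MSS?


RTT 0: cwnd = 1 MSS (initial)
RTT 1: cwnd = 2 MSS (slow start, doubled)
RTT 2: cwnd = 4 MSS (slow start, doubled)
RTT 3: cwnd = 8 MSS (slow start, doubled)
RTT 4: cwnd = 16 MSS (slow start, doubled)
RTT 5: cwnd = 17 MSS (congestion avoidance, +1)
RTT 6: cwnd = 18 MSS (congestion avoidance, +1)

18


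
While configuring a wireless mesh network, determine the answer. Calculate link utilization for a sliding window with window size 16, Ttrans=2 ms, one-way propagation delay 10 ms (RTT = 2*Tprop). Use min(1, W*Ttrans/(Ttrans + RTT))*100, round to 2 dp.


Given: W = 16, Ttrans = 2 ms, RTT = 20 ms (= 2 * Tprop, Tprop = 10 ms)
Cycle time = Ttrans + RTT = 2 + 20 = 22 ms (first packet sent until its ACK returns)
W * Ttrans = 16 * 2 = 32 ms of sending per cycle
W * Ttrans / (Ttrans + RTT) = 32 / 22 = 1.454545
U = min(1, 1.454545) = 1.000000
U% = 100.00%

100.00


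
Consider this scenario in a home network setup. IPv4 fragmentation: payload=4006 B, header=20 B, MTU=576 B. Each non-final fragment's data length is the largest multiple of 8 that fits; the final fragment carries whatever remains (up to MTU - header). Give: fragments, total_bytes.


Max data per non-final fragment = floor((MTU - header)/8)*8 = floor((576 - 20)/8)*8 = floor(556/8)*8 = 552 B
Final fragment needs no 8-byte alignment: it can carry up to MTU - header = 556 B
Non-final fragments needed = ceil((payload - 556) / 552) = ceil(3450/552) = ceil(6.2500) = 7
Number of fragments = 7 + 1 = 8
Fragment sizes (data): 7 * 552 B + 142 B (last, 142 <= 556 OK)
Total bytes sent = payload + n_frags * header = 4006 + 8*20 = 4006 + 160 = 4166 B

8, 4166


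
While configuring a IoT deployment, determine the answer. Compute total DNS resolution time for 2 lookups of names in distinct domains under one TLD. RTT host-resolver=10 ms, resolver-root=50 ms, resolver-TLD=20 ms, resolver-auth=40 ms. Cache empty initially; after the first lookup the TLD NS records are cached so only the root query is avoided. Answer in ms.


Lookup 1 (cold cache): local + root + TLD + auth = 10 + 50 + 20 + 40 = 120 ms
Lookups 2..2 (TLD NS cached -> skip root; new domain -> still ask TLD and auth): local + TLD + auth = 10 + 20 + 40 = 70 ms each
Remaining 1 lookups: 1 * 70 = 70 ms
Total = 120 + 70 = 190 ms

190


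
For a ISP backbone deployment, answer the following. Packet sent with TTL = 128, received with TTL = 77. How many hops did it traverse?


Given: initial TTL = 128, received TTL = 77
Hops = initial TTL - received TTL
Hops = 128 - 77 = 51

51


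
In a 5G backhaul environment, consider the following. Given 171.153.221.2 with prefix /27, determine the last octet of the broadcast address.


Given: IP = 171.153.221.2, prefix = /27
Host bits = 32 - 27 = 5
Network last octet = 2 AND mask = 0
Host part size = 2^5 - 1 = 31
Broadcast last octet = 0 OR 31 = 31

31


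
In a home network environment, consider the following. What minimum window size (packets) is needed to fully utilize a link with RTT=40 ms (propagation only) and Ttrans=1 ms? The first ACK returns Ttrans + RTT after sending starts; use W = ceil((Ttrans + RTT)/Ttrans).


Given: Ttrans = 1 ms, RTT = 40 ms (= 2 * Tprop, Tprop = 20 ms)
Time until first ACK returns = Ttrans + RTT = 1 + 40 = 41 ms
Need W * Ttrans >= Ttrans + RTT  ->  W >= (Ttrans + RTT) / Ttrans
(Ttrans + RTT) / Ttrans = 41 / 1 = 41
W_min = ceil(41) = 41

41


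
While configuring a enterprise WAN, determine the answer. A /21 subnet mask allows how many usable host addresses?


Given: subnet mask /21
Host bits = 32 - 21 = 11
Total addresses = 2^11 = 2048
Usable hosts = 2048 - 2 (network + broadcast) = 2046

2046


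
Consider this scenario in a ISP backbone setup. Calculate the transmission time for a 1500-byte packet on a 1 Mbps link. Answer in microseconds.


Given: packet = 1500 bytes, bandwidth = 1 Mbps
Packet in bits = 1500 * 8 = 12000 bits
Bandwidth = 1 * 10^6 = 1000000 bps
Time = 12000 / 1000000 seconds
Time in us = 12000 * 10^6 / 1000000 = 12000

12000


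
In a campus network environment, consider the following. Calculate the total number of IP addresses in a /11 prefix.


Given: CIDR prefix /11
Host bits = 32 - 11 = 21
Total addresses = 2^21 = 2097152

2097152


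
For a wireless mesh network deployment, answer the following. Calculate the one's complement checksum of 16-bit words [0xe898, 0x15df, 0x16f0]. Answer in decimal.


Given words: [0xe898, 0x15df, 0x16f0]
Step 1: Sum all words
Raw sum = 59544 + 5599 + 5872 = 71015
Step 2: Fold carry: (5479 + 1) = 5480
One's complement = ~5480 & 0xFFFF = 60055

60055


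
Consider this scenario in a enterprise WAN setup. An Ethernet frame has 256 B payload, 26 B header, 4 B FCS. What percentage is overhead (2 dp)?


Given: payload = 256 B, header = 26 B, trailer = 4 B
Overhead bytes = header + trailer = 26 + 4 = 30
Total frame = payload + overhead = 256 + 30 = 286
Overhead % = 30 / 286 * 100 = 10.4895% -> 10.49% (2 dp)

10.49


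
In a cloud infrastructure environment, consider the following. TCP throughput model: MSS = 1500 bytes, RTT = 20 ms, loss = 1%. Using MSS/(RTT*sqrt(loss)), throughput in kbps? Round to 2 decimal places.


Given: MSS = 1500 bytes, RTT = 20 ms, loss = 1%
RTT in seconds = 20 / 1000 = 0.02
Loss rate = 1% = 0.01
sqrt(loss) = sqrt(0.01) = 0.1
Throughput (bytes/s) = 1500 / (0.02 * 0.1) = 750000.0000
Throughput (kbps) = 750000.0000 * 8 / 1000 = 6000.000000 -> 6000.00 kbps (2 dp)

6000.00


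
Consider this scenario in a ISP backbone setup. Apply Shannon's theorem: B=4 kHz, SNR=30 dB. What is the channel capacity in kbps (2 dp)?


Given: B = 4 kHz, SNR = 30 dB
SNR linear = 10^(30/10) = 1000
1 + SNR = 1001
log2(1001) = 9.9672262588
C = 4 * 1000 * 9.9672262588 = 39868.9050 bps
C = 39.868905 kbps -> 39.87 kbps (2 dp)

39.87


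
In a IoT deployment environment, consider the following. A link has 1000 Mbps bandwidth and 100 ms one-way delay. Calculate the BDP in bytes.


Given: bandwidth = 1000 Mbps, delay = 100 ms
BDP in bits = 1000 * 10^6 * 100 / 1000
BDP in bits = 100000000
BDP in bytes = 100000000 / 8 = 12500000

12500000


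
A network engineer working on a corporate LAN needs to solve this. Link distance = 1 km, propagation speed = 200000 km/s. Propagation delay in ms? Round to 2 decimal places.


Given: distance = 1 km, speed = 200000 km/s
Delay = distance / speed = 1 / 200000 seconds
Delay in ms = 1 * 1000 / 200000
Delay = 0.0050 ms
Rounded to 2 dp = 0.01 ms

0.01


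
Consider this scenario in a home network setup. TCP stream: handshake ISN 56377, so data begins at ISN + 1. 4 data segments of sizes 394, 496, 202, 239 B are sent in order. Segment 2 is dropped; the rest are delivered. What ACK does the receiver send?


SYN uses sequence number 56377; first data byte = ISN + 1 = 56378.
Segment 1: SEQ = 56378, len = 394 B, covers [56378, 56771]
Segment 2: SEQ = 56772, len = 496 B, covers [56772, 57267] [LOST]
Segment 3: SEQ = 57268, len = 202 B, covers [57268, 57469]
Segment 4: SEQ = 57470, len = 239 B, covers [57470, 57708]
In-order data received: bytes [56378, 56771] (segments 1..1).
Segment 2 missing -> gap begins at byte 56772; later segments buffered out of order.
Cumulative ACK = next expected in-order byte = 56378 + 394 = 56772

56772


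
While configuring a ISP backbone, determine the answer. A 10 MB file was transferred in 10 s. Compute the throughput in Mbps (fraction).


Given: file = 10 MB, time = 10 s
File in Mb = 10 * 8 = 80 Mb
Throughput = 80 / 10 Mbps
Throughput = 8 Mbps

8


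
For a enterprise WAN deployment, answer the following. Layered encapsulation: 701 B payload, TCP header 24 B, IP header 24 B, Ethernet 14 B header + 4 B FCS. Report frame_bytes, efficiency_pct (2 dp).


TCP segment = 701 + 24 = 725 B
IP packet = 725 + 24 = 749 B
Ethernet frame = 749 + 14 + 4 = 767 B
Efficiency = app / frame = 701 / 767 = 0.913950 = 91.3950% -> 91.40% (2 dp)

767, 91.40


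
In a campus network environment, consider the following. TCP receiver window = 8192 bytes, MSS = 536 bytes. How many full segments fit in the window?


Given: RWND = 8192 bytes, MSS = 536 bytes
Full segments = floor(RWND / MSS)
Full segments = floor(8192 / 536)
Full segments = floor(15.2836) = 15

15


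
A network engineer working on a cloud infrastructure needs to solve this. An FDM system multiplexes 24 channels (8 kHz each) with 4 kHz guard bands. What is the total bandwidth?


Given: 24 channels, 8 kHz each, guard = 4 kHz
Channel bandwidth = 24 * 8 = 192 kHz
Guard bands = 23 gaps * 4 kHz = 92 kHz
Total = 192 + 92 = 284 kHz

284


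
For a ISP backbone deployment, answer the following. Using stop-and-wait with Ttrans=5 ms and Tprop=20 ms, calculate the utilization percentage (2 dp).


Given: Ttrans = 5 ms, Tprop = 20 ms
RTT = 2 * Tprop = 2 * 20 = 40 ms
U = Ttrans / (Ttrans + RTT)
U = 5 / (5 + 40)
U = 5 / 45 = 0.111111
U% = 11.11%

11.11


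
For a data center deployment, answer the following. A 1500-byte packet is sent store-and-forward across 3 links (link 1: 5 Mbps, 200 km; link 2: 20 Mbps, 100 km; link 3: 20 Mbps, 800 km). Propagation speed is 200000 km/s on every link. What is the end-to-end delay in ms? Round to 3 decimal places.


Packet = 1500 bytes = 12000 bits. Store-and-forward: sum (t_trans + t_prop) per link.
Link 1: t_trans = 12000/(5*10^6) s = 2.4000 ms; t_prop = 200/200000 s = 1.0000 ms; subtotal = 3.4000 ms
Link 2: t_trans = 12000/(20*10^6) s = 0.6000 ms; t_prop = 100/200000 s = 0.5000 ms; subtotal = 1.1000 ms
Link 3: t_trans = 12000/(20*10^6) s = 0.6000 ms; t_prop = 800/200000 s = 4.0000 ms; subtotal = 4.6000 ms
End-to-end = 3.4000 + 1.1000 + 4.6000 = 9.1000 ms -> 9.100 ms (3 dp)

9.100


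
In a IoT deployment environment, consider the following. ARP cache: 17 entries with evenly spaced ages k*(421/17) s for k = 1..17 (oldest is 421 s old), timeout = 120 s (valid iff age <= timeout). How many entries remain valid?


Ages are k * 421/17 s for k = 1..17 (spacing = 24.7647 s).
Entry k is valid iff k * 421/17 <= 120 iff k <= 17 * 120 / 421 = 4.8456
n_valid = floor(4.8456) = 4
(n_stale = 17 - 4 = 13)

4


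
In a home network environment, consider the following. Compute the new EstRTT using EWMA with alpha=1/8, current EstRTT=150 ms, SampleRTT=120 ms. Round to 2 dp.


Given: EstRTT = 150 ms, SampleRTT = 120 ms, alpha = 1/8
New EstRTT = (1 - alpha) * EstRTT + alpha * SampleRTT
(7/8) * 150 = 131.25
(1/8) * 120 = 15
New EstRTT = 131.25 + 15 = 146.25 ms -> 146.25 ms (2 dp)

146.25


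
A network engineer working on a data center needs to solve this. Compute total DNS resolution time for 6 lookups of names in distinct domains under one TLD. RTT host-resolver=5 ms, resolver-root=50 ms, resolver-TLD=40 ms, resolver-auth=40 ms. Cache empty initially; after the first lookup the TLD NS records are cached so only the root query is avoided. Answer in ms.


Lookup 1 (cold cache): local + root + TLD + auth = 5 + 50 + 40 + 40 = 135 ms
Lookups 2..6 (TLD NS cached -> skip root; new domain -> still ask TLD and auth): local + TLD + auth = 5 + 40 + 40 = 85 ms each
Remaining 5 lookups: 5 * 85 = 425 ms
Total = 135 + 425 = 560 ms

560


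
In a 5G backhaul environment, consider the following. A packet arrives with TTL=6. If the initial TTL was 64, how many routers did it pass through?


Given: initial TTL = 64, received TTL = 6
Hops = initial TTL - received TTL
Hops = 64 - 6 = 58

58


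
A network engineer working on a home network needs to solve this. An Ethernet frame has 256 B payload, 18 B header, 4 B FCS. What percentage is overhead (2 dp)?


Given: payload = 256 B, header = 18 B, trailer = 4 B
Overhead bytes = header + trailer = 18 + 4 = 22
Total frame = payload + overhead = 256 + 22 = 278
Overhead % = 22 / 278 * 100 = 7.9137% -> 7.91% (2 dp)

7.91


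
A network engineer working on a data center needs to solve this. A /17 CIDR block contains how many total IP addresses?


Given: CIDR prefix /17
Host bits = 32 - 17 = 15
Total addresses = 2^15 = 32768

32768


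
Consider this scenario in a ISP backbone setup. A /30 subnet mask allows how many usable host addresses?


Given: subnet mask /30
Host bits = 32 - 30 = 2
Total addresses = 2^2 = 4
Usable hosts = 4 - 2 (network + broadcast) = 2

2


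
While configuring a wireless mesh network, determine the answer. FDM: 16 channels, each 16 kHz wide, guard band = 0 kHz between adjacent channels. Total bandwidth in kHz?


Given: 16 channels, 16 kHz each, guard = 0 kHz
Channel bandwidth = 16 * 16 = 256 kHz
Guard bands = 15 gaps * 0 kHz = 0 kHz
Total = 256 + 0 = 256 kHz

256


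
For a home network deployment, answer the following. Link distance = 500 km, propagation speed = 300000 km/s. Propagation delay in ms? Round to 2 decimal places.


Given: distance = 500 km, speed = 300000 km/s
Delay = distance / speed = 500 / 300000 seconds
Delay in ms = 500 * 1000 / 300000
Delay = 1.6667 ms
Rounded to 2 dp = 1.67 ms

1.67


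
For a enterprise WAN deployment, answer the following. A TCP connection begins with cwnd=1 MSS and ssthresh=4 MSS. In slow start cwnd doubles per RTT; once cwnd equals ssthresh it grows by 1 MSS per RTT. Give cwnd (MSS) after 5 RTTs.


RTT 0: cwnd = 1 MSS (initial)
RTT 1: cwnd = 2 MSS (slow start, doubled)
RTT 2: cwnd = 4 MSS (slow start, doubled)
RTT 3: cwnd = 5 MSS (congestion avoidance, +1)
RTT 4: cwnd = 6 MSS (congestion avoidance, +1)
RTT 5: cwnd = 7 MSS (congestion avoidance, +1)

7


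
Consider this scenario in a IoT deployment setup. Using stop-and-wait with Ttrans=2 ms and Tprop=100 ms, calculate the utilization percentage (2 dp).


Given: Ttrans = 2 ms, Tprop = 100 ms
RTT = 2 * Tprop = 2 * 100 = 200 ms
U = Ttrans / (Ttrans + RTT)
U = 2 / (2 + 200)
U = 2 / 202 = 0.009901
U% = 0.99%

0.99


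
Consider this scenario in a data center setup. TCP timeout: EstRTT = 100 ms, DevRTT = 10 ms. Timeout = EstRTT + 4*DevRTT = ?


Given: EstRTT = 100 ms, DevRTT = 10 ms
Timeout = EstRTT + 4 * DevRTT
4 * DevRTT = 4 * 10 = 40
Timeout = 100 + 40 = 140 ms

140


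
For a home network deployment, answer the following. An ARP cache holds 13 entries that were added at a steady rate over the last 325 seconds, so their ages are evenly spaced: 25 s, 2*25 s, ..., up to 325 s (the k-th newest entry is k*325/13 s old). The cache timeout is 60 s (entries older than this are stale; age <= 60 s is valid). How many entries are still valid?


Ages are k * 325/13 s for k = 1..13 (spacing = 25.0000 s).
Entry k is valid iff k * 325/13 <= 60 iff k <= 13 * 60 / 325 = 2.4000
n_valid = floor(2.4000) = 2
(n_stale = 13 - 2 = 11)

2


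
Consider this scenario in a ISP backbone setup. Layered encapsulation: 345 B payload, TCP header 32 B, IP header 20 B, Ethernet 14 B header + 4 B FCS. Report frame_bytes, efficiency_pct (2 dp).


TCP segment = 345 + 32 = 377 B
IP packet = 377 + 20 = 397 B
Ethernet frame = 397 + 14 + 4 = 415 B
Efficiency = app / frame = 345 / 415 = 0.831325 = 83.1325% -> 83.13% (2 dp)

415, 83.13


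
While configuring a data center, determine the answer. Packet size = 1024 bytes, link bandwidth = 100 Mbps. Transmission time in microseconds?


Given: packet = 1024 bytes, bandwidth = 100 Mbps
Packet in bits = 1024 * 8 = 8192 bits
Bandwidth = 100 * 10^6 = 100000000 bps
Time = 8192 / 100000000 seconds
Time in us = 8192 * 10^6 / 100000000 = 81.92

81.92


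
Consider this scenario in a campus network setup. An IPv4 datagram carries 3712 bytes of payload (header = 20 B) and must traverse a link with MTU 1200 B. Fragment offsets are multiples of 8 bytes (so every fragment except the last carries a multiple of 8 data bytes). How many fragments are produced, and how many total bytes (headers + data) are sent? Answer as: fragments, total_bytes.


Max data per non-final fragment = floor((MTU - header)/8)*8 = floor((1200 - 20)/8)*8 = floor(1180/8)*8 = 1176 B
Final fragment needs no 8-byte alignment: it can carry up to MTU - header = 1180 B
Non-final fragments needed = ceil((payload - 1180) / 1176) = ceil(2532/1176) = ceil(2.1531) = 3
Number of fragments = 3 + 1 = 4
Fragment sizes (data): 3 * 1176 B + 184 B (last, 184 <= 1180 OK)
Total bytes sent = payload + n_frags * header = 3712 + 4*20 = 3712 + 80 = 3792 B

4, 3792


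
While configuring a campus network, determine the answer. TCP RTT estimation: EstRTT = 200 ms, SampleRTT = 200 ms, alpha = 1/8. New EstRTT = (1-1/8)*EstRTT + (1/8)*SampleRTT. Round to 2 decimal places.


Given: EstRTT = 200 ms, SampleRTT = 200 ms, alpha = 1/8
New EstRTT = (1 - alpha) * EstRTT + alpha * SampleRTT
(7/8) * 200 = 175
(1/8) * 200 = 25
New EstRTT = 175 + 25 = 200 ms -> 200.00 ms (2 dp)

200.00


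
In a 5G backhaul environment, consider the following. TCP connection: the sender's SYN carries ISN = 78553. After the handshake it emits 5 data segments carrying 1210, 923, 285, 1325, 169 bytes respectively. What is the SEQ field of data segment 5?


The SYN occupies sequence number ISN = 78553, so the first data byte is ISN + 1 = 78554.
SEQ of data segment i = (ISN + 1) + sum of payload sizes of segments 1..i-1.
Segment 1: SEQ = 78554, payload = 1210 bytes
Segment 2: SEQ = 79764, payload = 923 bytes
Segment 3: SEQ = 80687, payload = 285 bytes
Segment 4: SEQ = 80972, payload = 1325 bytes
Segment 5: SEQ = 82297, payload = 169 bytes
SEQ of segment 5 = 78554 + 1210 + 923 + 285 + 1325 = 82297

82297


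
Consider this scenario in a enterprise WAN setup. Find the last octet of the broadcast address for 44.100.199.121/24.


Given: IP = 44.100.199.121, prefix = /24
Host bits = 32 - 24 = 8
Network last octet = 121 AND mask = 0
Host part size = 2^8 - 1 = 255
Broadcast last octet = 0 OR 255 = 255

255


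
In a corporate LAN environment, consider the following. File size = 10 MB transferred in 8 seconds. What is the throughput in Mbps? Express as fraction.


Given: file = 10 MB, time = 8 s
File in Mb = 10 * 8 = 80 Mb
Throughput = 80 / 8 Mbps
Throughput = 10 Mbps

10


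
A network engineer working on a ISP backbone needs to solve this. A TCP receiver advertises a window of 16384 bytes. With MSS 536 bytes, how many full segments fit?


Given: RWND = 16384 bytes, MSS = 536 bytes
Full segments = floor(RWND / MSS)
Full segments = floor(16384 / 536)
Full segments = floor(30.5672) = 30

30


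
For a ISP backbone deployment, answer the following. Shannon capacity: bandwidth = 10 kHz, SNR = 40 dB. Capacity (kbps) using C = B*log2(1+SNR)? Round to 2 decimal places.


Given: B = 10 kHz, SNR = 40 dB
SNR linear = 10^(40/10) = 10000
1 + SNR = 10001
log2(10001) = 13.2878566418
C = 10 * 1000 * 13.2878566418 = 132878.5664 bps
C = 132.878566 kbps -> 132.88 kbps (2 dp)

132.88


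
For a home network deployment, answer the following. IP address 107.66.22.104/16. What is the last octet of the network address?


Given: IP = 107.66.22.104, prefix = /16
Subnet mask = 255.255.0.0
Last octet of IP: 104
Last octet of mask: 0
Network last octet = 104 AND 0 = 0

0


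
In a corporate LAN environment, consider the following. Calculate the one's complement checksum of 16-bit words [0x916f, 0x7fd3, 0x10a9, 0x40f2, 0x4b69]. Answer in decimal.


Given words: [0x916f, 0x7fd3, 0x10a9, 0x40f2, 0x4b69]
Step 1: Sum all words
Raw sum = 37231 + 32723 + 4265 + 16626 + 19305 = 110150
Step 2: Fold carry: (44614 + 1) = 44615
One's complement = ~44615 & 0xFFFF = 20920

20920


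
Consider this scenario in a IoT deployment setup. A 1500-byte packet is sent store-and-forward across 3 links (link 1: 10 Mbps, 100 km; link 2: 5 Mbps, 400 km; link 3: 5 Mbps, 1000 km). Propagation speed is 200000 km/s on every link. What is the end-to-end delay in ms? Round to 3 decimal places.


Packet = 1500 bytes = 12000 bits. Store-and-forward: sum (t_trans + t_prop) per link.
Link 1: t_trans = 12000/(10*10^6) s = 1.2000 ms; t_prop = 100/200000 s = 0.5000 ms; subtotal = 1.7000 ms
Link 2: t_trans = 12000/(5*10^6) s = 2.4000 ms; t_prop = 400/200000 s = 2.0000 ms; subtotal = 4.4000 ms
Link 3: t_trans = 12000/(5*10^6) s = 2.4000 ms; t_prop = 1000/200000 s = 5.0000 ms; subtotal = 7.4000 ms
End-to-end = 1.7000 + 4.4000 + 7.4000 = 13.5000 ms -> 13.500 ms (3 dp)

13.500


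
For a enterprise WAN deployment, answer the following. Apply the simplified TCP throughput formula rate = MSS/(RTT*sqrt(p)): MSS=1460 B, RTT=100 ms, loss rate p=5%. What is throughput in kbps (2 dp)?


Given: MSS = 1460 bytes, RTT = 100 ms, loss = 5%
RTT in seconds = 100 / 1000 = 0.1
Loss rate = 5% = 0.05
sqrt(loss) = sqrt(0.05) = 0.223606797750
Throughput (bytes/s) = 1460 / (0.1 * 0.223606797750) = 65293.1849
Throughput (kbps) = 65293.1849 * 8 / 1000 = 522.345480 -> 522.35 kbps (2 dp)

522.35


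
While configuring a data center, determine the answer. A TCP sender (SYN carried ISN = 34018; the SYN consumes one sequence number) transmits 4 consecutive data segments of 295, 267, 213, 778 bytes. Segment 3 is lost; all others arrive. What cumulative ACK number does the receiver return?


SYN uses sequence number 34018; first data byte = ISN + 1 = 34019.
Segment 1: SEQ = 34019, len = 295 B, covers [34019, 34313]
Segment 2: SEQ = 34314, len = 267 B, covers [34314, 34580]
Segment 3: SEQ = 34581, len = 213 B, covers [34581, 34793] [LOST]
Segment 4: SEQ = 34794, len = 778 B, covers [34794, 35571]
In-order data received: bytes [34019, 34580] (segments 1..2).
Segment 3 missing -> gap begins at byte 34581; later segments buffered out of order.
Cumulative ACK = next expected in-order byte = 34019 + 295 + 267 = 34581

34581


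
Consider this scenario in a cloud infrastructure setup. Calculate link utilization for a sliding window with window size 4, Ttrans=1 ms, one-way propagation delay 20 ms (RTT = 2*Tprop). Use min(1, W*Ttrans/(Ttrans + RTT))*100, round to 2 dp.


Given: W = 4, Ttrans = 1 ms, RTT = 40 ms (= 2 * Tprop, Tprop = 20 ms)
Cycle time = Ttrans + RTT = 1 + 40 = 41 ms (first packet sent until its ACK returns)
W * Ttrans = 4 * 1 = 4 ms of sending per cycle
W * Ttrans / (Ttrans + RTT) = 4 / 41 = 0.097561
U = min(1, 0.097561) = 0.097561
U% = 9.76%

9.76


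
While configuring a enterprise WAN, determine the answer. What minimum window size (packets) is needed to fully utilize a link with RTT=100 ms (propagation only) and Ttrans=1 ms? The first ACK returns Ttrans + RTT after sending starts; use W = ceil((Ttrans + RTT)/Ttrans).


Given: Ttrans = 1 ms, RTT = 100 ms (= 2 * Tprop, Tprop = 50 ms)
Time until first ACK returns = Ttrans + RTT = 1 + 100 = 101 ms
Need W * Ttrans >= Ttrans + RTT  ->  W >= (Ttrans + RTT) / Ttrans
(Ttrans + RTT) / Ttrans = 101 / 1 = 101
W_min = ceil(101) = 101

101


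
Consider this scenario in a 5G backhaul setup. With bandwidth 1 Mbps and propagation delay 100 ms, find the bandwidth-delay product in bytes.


Given: bandwidth = 1 Mbps, delay = 100 ms
BDP in bits = 1 * 10^6 * 100 / 1000
BDP in bits = 100000
BDP in bytes = 100000 / 8 = 12500

12500


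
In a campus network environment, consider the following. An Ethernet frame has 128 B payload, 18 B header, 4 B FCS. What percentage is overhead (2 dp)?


Given: payload = 128 B, header = 18 B, trailer = 4 B
Overhead bytes = header + trailer = 18 + 4 = 22
Total frame = payload + overhead = 128 + 22 = 150
Overhead % = 22 / 150 * 100 = 14.6667% -> 14.67% (2 dp)

14.67


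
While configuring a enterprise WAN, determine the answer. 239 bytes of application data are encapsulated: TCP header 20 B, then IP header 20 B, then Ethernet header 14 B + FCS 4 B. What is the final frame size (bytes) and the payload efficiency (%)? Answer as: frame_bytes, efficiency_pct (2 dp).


TCP segment = 239 + 20 = 259 B
IP packet = 259 + 20 = 279 B
Ethernet frame = 279 + 14 + 4 = 297 B
Efficiency = app / frame = 239 / 297 = 0.804714 = 80.4714% -> 80.47% (2 dp)

297, 80.47


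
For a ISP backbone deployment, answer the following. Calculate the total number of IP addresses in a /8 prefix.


Given: CIDR prefix /8
Host bits = 32 - 8 = 24
Total addresses = 2^24 = 16777216

16777216


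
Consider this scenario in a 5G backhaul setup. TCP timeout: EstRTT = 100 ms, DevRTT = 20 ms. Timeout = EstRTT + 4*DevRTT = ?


Given: EstRTT = 100 ms, DevRTT = 20 ms
Timeout = EstRTT + 4 * DevRTT
4 * DevRTT = 4 * 20 = 80
Timeout = 100 + 80 = 180 ms

180


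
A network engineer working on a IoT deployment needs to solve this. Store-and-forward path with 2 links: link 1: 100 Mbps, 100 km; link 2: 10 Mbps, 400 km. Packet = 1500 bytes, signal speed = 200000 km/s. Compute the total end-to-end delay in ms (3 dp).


Packet = 1500 bytes = 12000 bits. Store-and-forward: sum (t_trans + t_prop) per link.
Link 1: t_trans = 12000/(100*10^6) s = 0.1200 ms; t_prop = 100/200000 s = 0.5000 ms; subtotal = 0.6200 ms
Link 2: t_trans = 12000/(10*10^6) s = 1.2000 ms; t_prop = 400/200000 s = 2.0000 ms; subtotal = 3.2000 ms
End-to-end = 0.6200 + 3.2000 = 3.8200 ms -> 3.820 ms (3 dp)

3.820


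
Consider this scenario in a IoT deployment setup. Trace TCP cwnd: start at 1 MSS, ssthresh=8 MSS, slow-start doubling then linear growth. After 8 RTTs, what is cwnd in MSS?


RTT 0: cwnd = 1 MSS (initial)
RTT 1: cwnd = 2 MSS (slow start, doubled)
RTT 2: cwnd = 4 MSS (slow start, doubled)
RTT 3: cwnd = 8 MSS (slow start, doubled)
RTT 4: cwnd = 9 MSS (congestion avoidance, +1)
RTT 5: cwnd = 10 MSS (congestion avoidance, +1)
RTT 6: cwnd = 11 MSS (congestion avoidance, +1)
RTT 7: cwnd = 12 MSS (congestion avoidance, +1)
RTT 8: cwnd = 13 MSS (congestion avoidance, +1)

13


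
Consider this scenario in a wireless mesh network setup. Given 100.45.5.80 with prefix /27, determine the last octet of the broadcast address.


Given: IP = 100.45.5.80, prefix = /27
Host bits = 32 - 27 = 5
Network last octet = 80 AND mask = 64
Host part size = 2^5 - 1 = 31
Broadcast last octet = 64 OR 31 = 95

95


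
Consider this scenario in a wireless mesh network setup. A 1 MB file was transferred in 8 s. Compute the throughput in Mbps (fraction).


Given: file = 1 MB, time = 8 s
File in Mb = 1 * 8 = 8 Mb
Throughput = 8 / 8 Mbps
Throughput = 1 Mbps

1


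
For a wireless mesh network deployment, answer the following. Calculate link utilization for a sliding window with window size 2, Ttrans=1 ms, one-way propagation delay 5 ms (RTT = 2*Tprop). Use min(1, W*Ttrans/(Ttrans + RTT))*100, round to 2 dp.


Given: W = 2, Ttrans = 1 ms, RTT = 10 ms (= 2 * Tprop, Tprop = 5 ms)
Cycle time = Ttrans + RTT = 1 + 10 = 11 ms (first packet sent until its ACK returns)
W * Ttrans = 2 * 1 = 2 ms of sending per cycle
W * Ttrans / (Ttrans + RTT) = 2 / 11 = 0.181818
U = min(1, 0.181818) = 0.181818
U% = 18.18%

18.18


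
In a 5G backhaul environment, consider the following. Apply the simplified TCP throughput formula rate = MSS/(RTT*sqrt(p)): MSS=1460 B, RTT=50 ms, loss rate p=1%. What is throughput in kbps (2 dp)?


Given: MSS = 1460 bytes, RTT = 50 ms, loss = 1%
RTT in seconds = 50 / 1000 = 0.05
Loss rate = 1% = 0.01
sqrt(loss) = sqrt(0.01) = 0.1
Throughput (bytes/s) = 1460 / (0.05 * 0.1) = 292000.0000
Throughput (kbps) = 292000.0000 * 8 / 1000 = 2336.000000 -> 2336.00 kbps (2 dp)

2336.00


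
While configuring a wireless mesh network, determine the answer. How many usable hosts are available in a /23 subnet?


Given: subnet mask /23
Host bits = 32 - 23 = 9
Total addresses = 2^9 = 512
Usable hosts = 512 - 2 (network + broadcast) = 510

510


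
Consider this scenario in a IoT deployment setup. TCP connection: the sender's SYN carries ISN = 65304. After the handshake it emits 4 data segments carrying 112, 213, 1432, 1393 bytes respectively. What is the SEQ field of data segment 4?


The SYN occupies sequence number ISN = 65304, so the first data byte is ISN + 1 = 65305.
SEQ of data segment i = (ISN + 1) + sum of payload sizes of segments 1..i-1.
Segment 1: SEQ = 65305, payload = 112 bytes
Segment 2: SEQ = 65417, payload = 213 bytes
Segment 3: SEQ = 65630, payload = 1432 bytes
Segment 4: SEQ = 67062, payload = 1393 bytes
SEQ of segment 4 = 65305 + 112 + 213 + 1432 = 67062

67062


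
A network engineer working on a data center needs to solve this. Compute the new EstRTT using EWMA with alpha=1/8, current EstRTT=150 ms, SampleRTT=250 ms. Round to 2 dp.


Given: EstRTT = 150 ms, SampleRTT = 250 ms, alpha = 1/8
New EstRTT = (1 - alpha) * EstRTT + alpha * SampleRTT
(7/8) * 150 = 131.25
(1/8) * 250 = 31.25
New EstRTT = 131.25 + 31.25 = 162.5 ms -> 162.50 ms (2 dp)

162.50


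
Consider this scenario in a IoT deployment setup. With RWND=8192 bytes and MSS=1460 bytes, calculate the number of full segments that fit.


Given: RWND = 8192 bytes, MSS = 1460 bytes
Full segments = floor(RWND / MSS)
Full segments = floor(8192 / 1460)
Full segments = floor(5.611) = 5

5


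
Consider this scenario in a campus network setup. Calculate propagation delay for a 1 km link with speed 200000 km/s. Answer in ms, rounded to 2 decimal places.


Given: distance = 1 km, speed = 200000 km/s
Delay = distance / speed = 1 / 200000 seconds
Delay in ms = 1 * 1000 / 200000
Delay = 0.0050 ms
Rounded to 2 dp = 0.01 ms

0.01


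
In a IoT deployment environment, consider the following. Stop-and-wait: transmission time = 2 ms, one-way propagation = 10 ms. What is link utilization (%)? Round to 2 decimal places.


Given: Ttrans = 2 ms, Tprop = 10 ms
RTT = 2 * Tprop = 2 * 10 = 20 ms
U = Ttrans / (Ttrans + RTT)
U = 2 / (2 + 20)
U = 2 / 22 = 0.090909
U% = 9.09%

9.09


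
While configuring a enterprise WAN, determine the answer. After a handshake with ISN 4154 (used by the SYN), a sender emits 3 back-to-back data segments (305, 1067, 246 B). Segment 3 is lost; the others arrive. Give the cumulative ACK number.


SYN uses sequence number 4154; first data byte = ISN + 1 = 4155.
Segment 1: SEQ = 4155, len = 305 B, covers [4155, 4459]
Segment 2: SEQ = 4460, len = 1067 B, covers [4460, 5526]
Segment 3: SEQ = 5527, len = 246 B, covers [5527, 5772] [LOST]
In-order data received: bytes [4155, 5526] (segments 1..2).
Segment 3 missing -> gap begins at byte 5527.
Cumulative ACK = next expected in-order byte = 4155 + 305 + 1067 = 5527

5527


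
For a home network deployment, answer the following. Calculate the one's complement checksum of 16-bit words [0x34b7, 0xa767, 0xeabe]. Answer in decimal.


Given words: [0x34b7, 0xa767, 0xeabe]
Step 1: Sum all words
Raw sum = 13495 + 42855 + 60094 = 116444
Step 2: Fold carry: (50908 + 1) = 50909
One's complement = ~50909 & 0xFFFF = 14626

14626


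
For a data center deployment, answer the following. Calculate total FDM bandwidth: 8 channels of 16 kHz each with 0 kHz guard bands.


Given: 8 channels, 16 kHz each, guard = 0 kHz
Channel bandwidth = 8 * 16 = 128 kHz
Guard bands = 7 gaps * 0 kHz = 0 kHz
Total = 128 + 0 = 128 kHz

128


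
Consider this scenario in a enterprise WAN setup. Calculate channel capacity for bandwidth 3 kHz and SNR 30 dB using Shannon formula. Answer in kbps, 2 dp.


Given: B = 3 kHz, SNR = 30 dB
SNR linear = 10^(30/10) = 1000
1 + SNR = 1001
log2(1001) = 9.9672262588
C = 3 * 1000 * 9.9672262588 = 29901.6788 bps
C = 29.901679 kbps -> 29.90 kbps (2 dp)

29.90
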